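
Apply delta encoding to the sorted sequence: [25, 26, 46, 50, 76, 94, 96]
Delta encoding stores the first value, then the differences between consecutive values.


First value: 25
Deltas:
  26 - 25 = 1
  46 - 26 = 20
  50 - 46 = 4
  76 - 50 = 26
  94 - 76 = 18
  96 - 94 = 2


Delta encoded: [25, 1, 20, 4, 26, 18, 2]


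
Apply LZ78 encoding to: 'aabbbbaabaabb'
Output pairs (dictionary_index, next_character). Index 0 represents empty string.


LZ78 encoding steps:
Dictionary: {0: ''}
Step 1: w='' (idx 0), next='a' -> output (0, 'a'), add 'a' as idx 1
Step 2: w='a' (idx 1), next='b' -> output (1, 'b'), add 'ab' as idx 2
Step 3: w='' (idx 0), next='b' -> output (0, 'b'), add 'b' as idx 3
Step 4: w='b' (idx 3), next='b' -> output (3, 'b'), add 'bb' as idx 4
Step 5: w='a' (idx 1), next='a' -> output (1, 'a'), add 'aa' as idx 5
Step 6: w='b' (idx 3), next='a' -> output (3, 'a'), add 'ba' as idx 6
Step 7: w='ab' (idx 2), next='b' -> output (2, 'b'), add 'abb' as idx 7


Encoded: [(0, 'a'), (1, 'b'), (0, 'b'), (3, 'b'), (1, 'a'), (3, 'a'), (2, 'b')]


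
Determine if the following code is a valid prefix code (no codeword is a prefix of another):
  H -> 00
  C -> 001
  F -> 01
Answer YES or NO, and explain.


Checking each pair (does one codeword prefix another?):
  H='00' vs C='001': prefix -- VIOLATION

NO -- this is NOT a valid prefix code. H (00) is a prefix of C (001).


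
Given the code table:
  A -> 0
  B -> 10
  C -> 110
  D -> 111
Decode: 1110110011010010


Decoding:
111 -> D
0 -> A
110 -> C
0 -> A
110 -> C
10 -> B
0 -> A
10 -> B


Result: DACACBAB


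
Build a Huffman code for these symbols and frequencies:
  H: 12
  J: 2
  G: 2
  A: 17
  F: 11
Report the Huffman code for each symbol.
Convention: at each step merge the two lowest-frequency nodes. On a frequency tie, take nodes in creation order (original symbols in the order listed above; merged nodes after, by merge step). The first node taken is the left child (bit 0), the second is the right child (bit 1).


Huffman tree construction:
Step 1: Merge J(2) + G(2) = 4
Step 2: Merge (J+G)(4) + F(11) = 15
Step 3: Merge H(12) + ((J+G)+F)(15) = 27
Step 4: Merge A(17) + (H+((J+G)+F))(27) = 44
Read each symbol's code off the tree from the root (left child = 0, right child = 1).

Codes:
  H: 10 (length 2)
  J: 1100 (length 4)
  G: 1101 (length 4)
  A: 0 (length 1)
  F: 111 (length 3)
Average code length: 90/44 = 2.0455 bits/symbol


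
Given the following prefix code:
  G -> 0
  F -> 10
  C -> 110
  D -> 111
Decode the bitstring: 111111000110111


Decoding step by step:
Bits 111 -> D
Bits 111 -> D
Bits 0 -> G
Bits 0 -> G
Bits 0 -> G
Bits 110 -> C
Bits 111 -> D


Decoded message: DDGGGCD


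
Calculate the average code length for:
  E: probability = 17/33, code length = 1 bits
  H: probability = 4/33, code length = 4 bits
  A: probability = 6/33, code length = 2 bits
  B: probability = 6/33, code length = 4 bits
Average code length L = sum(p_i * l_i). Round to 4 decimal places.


Weighted contributions p_i * l_i:
  E: (17/33) * 1 = 17/33
  H: (4/33) * 4 = 16/33
  A: (6/33) * 2 = 12/33
  B: (6/33) * 4 = 24/33
Sum = (17 + 16 + 12 + 24)/33 = 69/33

L = 69/33 = 2.0909 bits/symbol


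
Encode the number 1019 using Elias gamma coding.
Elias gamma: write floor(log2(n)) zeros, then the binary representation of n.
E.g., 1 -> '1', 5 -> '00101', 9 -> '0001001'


num_bits = floor(log2(1019)) + 1 = 10
leading_zeros = num_bits - 1 = 9
binary(1019) = 1111111011

Elias gamma(1019) = '000000000' + '1111111011' = 0000000001111111011 (19 bits)


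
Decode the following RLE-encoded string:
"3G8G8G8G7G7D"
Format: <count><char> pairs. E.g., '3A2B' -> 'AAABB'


Expanding each <count><char> pair:
  3G -> 'GGG'
  8G -> 'GGGGGGGG'
  8G -> 'GGGGGGGG'
  8G -> 'GGGGGGGG'
  7G -> 'GGGGGGG'
  7D -> 'DDDDDDD'

Decoded = GGGGGGGGGGGGGGGGGGGGGGGGGGGGGGGGGGDDDDDDD


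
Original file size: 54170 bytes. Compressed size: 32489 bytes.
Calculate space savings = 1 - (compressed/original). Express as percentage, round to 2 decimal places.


ratio = compressed/original = 32489/54170 = 0.59976
savings = 1 - ratio = 1 - 0.59976 = 0.40024
as a percentage: 0.40024 * 100 = 40.02%

Space savings = 1 - 32489/54170 = 40.02%


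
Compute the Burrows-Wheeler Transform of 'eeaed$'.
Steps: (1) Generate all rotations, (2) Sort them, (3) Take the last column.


Rotations (sorted):
  0: $eeaed -> last char: d
  1: aed$ee -> last char: e
  2: d$eeae -> last char: e
  3: eaed$e -> last char: e
  4: ed$eea -> last char: a
  5: eeaed$ -> last char: $


BWT = deeea$


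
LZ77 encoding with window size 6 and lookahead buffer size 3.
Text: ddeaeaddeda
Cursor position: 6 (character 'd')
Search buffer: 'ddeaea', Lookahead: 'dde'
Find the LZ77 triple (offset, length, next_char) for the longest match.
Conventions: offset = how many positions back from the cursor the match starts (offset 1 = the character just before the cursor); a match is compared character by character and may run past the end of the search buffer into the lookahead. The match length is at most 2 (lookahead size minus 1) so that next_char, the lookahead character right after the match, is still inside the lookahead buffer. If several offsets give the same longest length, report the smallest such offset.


Try each offset into the search buffer:
  offset=1 (pos 5, char 'a'): match length 0
  offset=2 (pos 4, char 'e'): match length 0
  offset=3 (pos 3, char 'a'): match length 0
  offset=4 (pos 2, char 'e'): match length 0
  offset=5 (pos 1, char 'd'): match length 1
  offset=6 (pos 0, char 'd'): match length 2
Longest match has length 2 at offset 6.
next_char = character at position 6 + 2 = 8 -> 'e'

Best match: offset=6, length=2 (matching 'dd' starting at position 0)
LZ77 triple: (6, 2, 'e')


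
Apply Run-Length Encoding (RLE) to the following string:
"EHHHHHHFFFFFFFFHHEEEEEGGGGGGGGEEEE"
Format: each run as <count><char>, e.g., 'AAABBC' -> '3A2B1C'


Scanning runs left to right:
  i=0: run of 'E' x 1 -> '1E'
  i=1: run of 'H' x 6 -> '6H'
  i=7: run of 'F' x 8 -> '8F'
  i=15: run of 'H' x 2 -> '2H'
  i=17: run of 'E' x 5 -> '5E'
  i=22: run of 'G' x 8 -> '8G'
  i=30: run of 'E' x 4 -> '4E'

RLE = 1E6H8F2H5E8G4E


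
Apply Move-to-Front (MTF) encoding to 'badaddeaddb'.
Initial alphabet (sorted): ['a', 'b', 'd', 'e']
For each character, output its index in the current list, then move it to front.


MTF encoding:
'b': index 1 in ['a', 'b', 'd', 'e'] -> ['b', 'a', 'd', 'e']
'a': index 1 in ['b', 'a', 'd', 'e'] -> ['a', 'b', 'd', 'e']
'd': index 2 in ['a', 'b', 'd', 'e'] -> ['d', 'a', 'b', 'e']
'a': index 1 in ['d', 'a', 'b', 'e'] -> ['a', 'd', 'b', 'e']
'd': index 1 in ['a', 'd', 'b', 'e'] -> ['d', 'a', 'b', 'e']
'd': index 0 in ['d', 'a', 'b', 'e'] -> ['d', 'a', 'b', 'e']
'e': index 3 in ['d', 'a', 'b', 'e'] -> ['e', 'd', 'a', 'b']
'a': index 2 in ['e', 'd', 'a', 'b'] -> ['a', 'e', 'd', 'b']
'd': index 2 in ['a', 'e', 'd', 'b'] -> ['d', 'a', 'e', 'b']
'd': index 0 in ['d', 'a', 'e', 'b'] -> ['d', 'a', 'e', 'b']
'b': index 3 in ['d', 'a', 'e', 'b'] -> ['b', 'd', 'a', 'e']


Output: [1, 1, 2, 1, 1, 0, 3, 2, 2, 0, 3]


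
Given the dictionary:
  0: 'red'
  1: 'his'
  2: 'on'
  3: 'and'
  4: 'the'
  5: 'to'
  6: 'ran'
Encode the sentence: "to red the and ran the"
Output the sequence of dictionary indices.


Look up each word in the dictionary:
  'to' -> 5
  'red' -> 0
  'the' -> 4
  'and' -> 3
  'ran' -> 6
  'the' -> 4

Encoded: [5, 0, 4, 3, 6, 4]


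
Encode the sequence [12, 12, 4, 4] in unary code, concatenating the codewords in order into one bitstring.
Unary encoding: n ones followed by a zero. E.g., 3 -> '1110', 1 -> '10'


Encode each number as n ones followed by a terminating 0:
  12 -> 1111111111110 (13 bits)
  12 -> 1111111111110 (13 bits)
  4 -> 11110 (5 bits)
  4 -> 11110 (5 bits)
Total length = 13 + 13 + 5 + 5 = 36 bits.

Unary([12, 12, 4, 4]) = 111111111111011111111111101111011110 (36 bits)


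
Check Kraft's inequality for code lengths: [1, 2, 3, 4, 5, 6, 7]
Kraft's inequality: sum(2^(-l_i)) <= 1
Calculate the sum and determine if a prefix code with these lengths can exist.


Sum = 2^(-1) + 2^(-2) + 2^(-3) + 2^(-4) + 2^(-5) + 2^(-6) + 2^(-7)
    = 0.5 + 0.25 + 0.125 + 0.0625 + 0.03125 + 0.015625 + 0.0078125
    = 127/128 = 0.9921875
Since 0.9921875 <= 1, Kraft's inequality IS satisfied.
A prefix code with these lengths CAN exist.

Kraft sum = 0.9921875. Satisfied.


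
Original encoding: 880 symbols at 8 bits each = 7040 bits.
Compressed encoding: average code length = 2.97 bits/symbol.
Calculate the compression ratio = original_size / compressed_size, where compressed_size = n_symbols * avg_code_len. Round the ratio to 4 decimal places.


original_size = n_symbols * orig_bits = 880 * 8 = 7040 bits
compressed_size = n_symbols * avg_code_len = 880 * 2.97 = 2613.6 bits
ratio = original_size / compressed_size = 7040 / 2613.6 = 2.6936

Compression ratio = 2.6936


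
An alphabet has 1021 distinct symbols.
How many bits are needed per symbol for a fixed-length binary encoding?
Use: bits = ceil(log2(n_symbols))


log2(1021) = 9.9958
Bracket: 2^9 = 512 < 1021 <= 2^10 = 1024
So ceil(log2(1021)) = 10

bits = ceil(log2(1021)) = ceil(9.9958) = 10 bits


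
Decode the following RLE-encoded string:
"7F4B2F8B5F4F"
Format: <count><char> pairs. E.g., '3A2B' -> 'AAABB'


Expanding each <count><char> pair:
  7F -> 'FFFFFFF'
  4B -> 'BBBB'
  2F -> 'FF'
  8B -> 'BBBBBBBB'
  5F -> 'FFFFF'
  4F -> 'FFFF'

Decoded = FFFFFFFBBBBFFBBBBBBBBFFFFFFFFF


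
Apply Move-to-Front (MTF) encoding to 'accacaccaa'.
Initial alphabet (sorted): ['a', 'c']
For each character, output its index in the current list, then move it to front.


MTF encoding:
'a': index 0 in ['a', 'c'] -> ['a', 'c']
'c': index 1 in ['a', 'c'] -> ['c', 'a']
'c': index 0 in ['c', 'a'] -> ['c', 'a']
'a': index 1 in ['c', 'a'] -> ['a', 'c']
'c': index 1 in ['a', 'c'] -> ['c', 'a']
'a': index 1 in ['c', 'a'] -> ['a', 'c']
'c': index 1 in ['a', 'c'] -> ['c', 'a']
'c': index 0 in ['c', 'a'] -> ['c', 'a']
'a': index 1 in ['c', 'a'] -> ['a', 'c']
'a': index 0 in ['a', 'c'] -> ['a', 'c']


Output: [0, 1, 0, 1, 1, 1, 1, 0, 1, 0]


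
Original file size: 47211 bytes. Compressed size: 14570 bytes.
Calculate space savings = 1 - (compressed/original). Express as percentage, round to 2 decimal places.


ratio = compressed/original = 14570/47211 = 0.308615
savings = 1 - ratio = 1 - 0.308615 = 0.691385
as a percentage: 0.691385 * 100 = 69.14%

Space savings = 1 - 14570/47211 = 69.14%


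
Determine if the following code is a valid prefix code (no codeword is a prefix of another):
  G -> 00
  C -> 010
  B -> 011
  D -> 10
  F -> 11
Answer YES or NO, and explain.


Checking each pair (does one codeword prefix another?):
  G='00' vs C='010': no prefix
  G='00' vs B='011': no prefix
  G='00' vs D='10': no prefix
  G='00' vs F='11': no prefix
  C='010' vs G='00': no prefix
  C='010' vs B='011': no prefix
  C='010' vs D='10': no prefix
  C='010' vs F='11': no prefix
  B='011' vs G='00': no prefix
  B='011' vs C='010': no prefix
  B='011' vs D='10': no prefix
  B='011' vs F='11': no prefix
  D='10' vs G='00': no prefix
  D='10' vs C='010': no prefix
  D='10' vs B='011': no prefix
  D='10' vs F='11': no prefix
  F='11' vs G='00': no prefix
  F='11' vs C='010': no prefix
  F='11' vs B='011': no prefix
  F='11' vs D='10': no prefix
No violation found over all pairs.

YES -- this is a valid prefix code. No codeword is a prefix of any other codeword.


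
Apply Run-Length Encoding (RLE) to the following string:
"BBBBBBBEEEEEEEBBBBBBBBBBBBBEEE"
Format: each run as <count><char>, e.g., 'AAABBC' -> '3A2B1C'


Scanning runs left to right:
  i=0: run of 'B' x 7 -> '7B'
  i=7: run of 'E' x 7 -> '7E'
  i=14: run of 'B' x 13 -> '13B'
  i=27: run of 'E' x 3 -> '3E'

RLE = 7B7E13B3E


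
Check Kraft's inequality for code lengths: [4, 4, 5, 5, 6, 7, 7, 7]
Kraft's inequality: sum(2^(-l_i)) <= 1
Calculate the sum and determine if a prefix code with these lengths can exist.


Sum = 2^(-4) + 2^(-4) + 2^(-5) + 2^(-5) + 2^(-6) + 2^(-7) + 2^(-7) + 2^(-7)
    = 0.0625 + 0.0625 + 0.03125 + 0.03125 + 0.015625 + 0.0078125 + 0.0078125 + 0.0078125
    = 29/128 = 0.2265625
Since 0.2265625 <= 1, Kraft's inequality IS satisfied.
A prefix code with these lengths CAN exist.

Kraft sum = 0.2265625. Satisfied.


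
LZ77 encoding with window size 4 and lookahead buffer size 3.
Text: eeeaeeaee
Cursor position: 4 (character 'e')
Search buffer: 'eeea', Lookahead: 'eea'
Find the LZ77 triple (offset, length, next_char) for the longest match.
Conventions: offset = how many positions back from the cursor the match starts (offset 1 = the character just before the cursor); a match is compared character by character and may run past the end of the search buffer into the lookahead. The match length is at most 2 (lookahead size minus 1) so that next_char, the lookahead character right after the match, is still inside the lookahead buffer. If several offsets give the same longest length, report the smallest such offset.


Try each offset into the search buffer:
  offset=1 (pos 3, char 'a'): match length 0
  offset=2 (pos 2, char 'e'): match length 1
  offset=3 (pos 1, char 'e'): match length 2
  offset=4 (pos 0, char 'e'): match length 2
Longest match has length 2, found at offsets 3, 4; take the smallest, offset 3.
next_char = character at position 4 + 2 = 6 -> 'a'

Best match: offset=3, length=2 (matching 'ee' starting at position 1)
LZ77 triple: (3, 2, 'a')


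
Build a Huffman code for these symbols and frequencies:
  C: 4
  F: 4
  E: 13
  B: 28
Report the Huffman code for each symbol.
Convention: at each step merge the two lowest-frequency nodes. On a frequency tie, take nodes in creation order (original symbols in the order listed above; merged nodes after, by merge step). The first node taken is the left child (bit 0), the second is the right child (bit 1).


Huffman tree construction:
Step 1: Merge C(4) + F(4) = 8
Step 2: Merge (C+F)(8) + E(13) = 21
Step 3: Merge ((C+F)+E)(21) + B(28) = 49
Read each symbol's code off the tree from the root (left child = 0, right child = 1).

Codes:
  C: 000 (length 3)
  F: 001 (length 3)
  E: 01 (length 2)
  B: 1 (length 1)
Average code length: 78/49 = 1.5918 bits/symbol


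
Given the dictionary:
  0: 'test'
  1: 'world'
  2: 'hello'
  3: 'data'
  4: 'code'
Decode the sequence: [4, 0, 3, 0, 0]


Look up each index in the dictionary:
  4 -> 'code'
  0 -> 'test'
  3 -> 'data'
  0 -> 'test'
  0 -> 'test'

Decoded: "code test data test test"


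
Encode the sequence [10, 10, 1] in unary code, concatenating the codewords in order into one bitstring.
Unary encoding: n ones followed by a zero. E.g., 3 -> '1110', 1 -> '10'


Encode each number as n ones followed by a terminating 0:
  10 -> 11111111110 (11 bits)
  10 -> 11111111110 (11 bits)
  1 -> 10 (2 bits)
Total length = 11 + 11 + 2 = 24 bits.

Unary([10, 10, 1]) = 111111111101111111111010 (24 bits)


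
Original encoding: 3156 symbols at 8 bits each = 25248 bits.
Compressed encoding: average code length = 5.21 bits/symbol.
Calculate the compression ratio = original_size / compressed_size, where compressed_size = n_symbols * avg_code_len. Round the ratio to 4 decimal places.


original_size = n_symbols * orig_bits = 3156 * 8 = 25248 bits
compressed_size = n_symbols * avg_code_len = 3156 * 5.21 = 16442.76 bits
ratio = original_size / compressed_size = 25248 / 16442.76 = 1.5355

Compression ratio = 1.5355


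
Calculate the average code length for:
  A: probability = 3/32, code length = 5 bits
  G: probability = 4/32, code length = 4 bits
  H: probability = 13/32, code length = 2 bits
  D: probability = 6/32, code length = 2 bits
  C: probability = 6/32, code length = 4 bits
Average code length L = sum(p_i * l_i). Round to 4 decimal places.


Weighted contributions p_i * l_i:
  A: (3/32) * 5 = 15/32
  G: (4/32) * 4 = 16/32
  H: (13/32) * 2 = 26/32
  D: (6/32) * 2 = 12/32
  C: (6/32) * 4 = 24/32
Sum = (15 + 16 + 26 + 12 + 24)/32 = 93/32

L = 93/32 = 2.9063 bits/symbol


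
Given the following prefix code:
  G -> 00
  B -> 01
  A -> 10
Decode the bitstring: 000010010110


Decoding step by step:
Bits 00 -> G
Bits 00 -> G
Bits 10 -> A
Bits 01 -> B
Bits 01 -> B
Bits 10 -> A


Decoded message: GGABBA


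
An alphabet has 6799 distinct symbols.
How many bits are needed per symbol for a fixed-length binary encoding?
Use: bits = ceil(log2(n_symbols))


log2(6799) = 12.7311
Bracket: 2^12 = 4096 < 6799 <= 2^13 = 8192
So ceil(log2(6799)) = 13

bits = ceil(log2(6799)) = ceil(12.7311) = 13 bits


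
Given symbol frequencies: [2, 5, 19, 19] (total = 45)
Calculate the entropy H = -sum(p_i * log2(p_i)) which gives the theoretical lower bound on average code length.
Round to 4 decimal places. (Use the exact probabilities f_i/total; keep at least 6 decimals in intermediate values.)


Per-symbol terms -p_i * log2(p_i) with p_i = f_i/45:
  p = 2/45 = 0.044444: log2(p) = -4.491853, -p*log2(p) = 0.199638
  p = 5/45 = 0.111111: log2(p) = -3.169925, -p*log2(p) = 0.352214
  p = 19/45 = 0.422222: log2(p) = -1.243926, -p*log2(p) = 0.525213
  p = 19/45 = 0.422222: log2(p) = -1.243926, -p*log2(p) = 0.525213
H = 0.199638 + 0.352214 + 0.525213 + 0.525213 = 1.602278

H = 1.6023 bits/symbol


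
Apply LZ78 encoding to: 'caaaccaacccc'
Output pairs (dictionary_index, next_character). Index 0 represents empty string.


LZ78 encoding steps:
Dictionary: {0: ''}
Step 1: w='' (idx 0), next='c' -> output (0, 'c'), add 'c' as idx 1
Step 2: w='' (idx 0), next='a' -> output (0, 'a'), add 'a' as idx 2
Step 3: w='a' (idx 2), next='a' -> output (2, 'a'), add 'aa' as idx 3
Step 4: w='c' (idx 1), next='c' -> output (1, 'c'), add 'cc' as idx 4
Step 5: w='aa' (idx 3), next='c' -> output (3, 'c'), add 'aac' as idx 5
Step 6: w='cc' (idx 4), next='c' -> output (4, 'c'), add 'ccc' as idx 6


Encoded: [(0, 'c'), (0, 'a'), (2, 'a'), (1, 'c'), (3, 'c'), (4, 'c')]


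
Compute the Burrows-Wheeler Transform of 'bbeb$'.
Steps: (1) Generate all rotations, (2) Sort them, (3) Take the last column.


Rotations (sorted):
  0: $bbeb -> last char: b
  1: b$bbe -> last char: e
  2: bbeb$ -> last char: $
  3: beb$b -> last char: b
  4: eb$bb -> last char: b


BWT = be$bb


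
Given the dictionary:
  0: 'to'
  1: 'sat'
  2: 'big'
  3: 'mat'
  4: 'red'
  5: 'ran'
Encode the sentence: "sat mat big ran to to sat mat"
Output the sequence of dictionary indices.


Look up each word in the dictionary:
  'sat' -> 1
  'mat' -> 3
  'big' -> 2
  'ran' -> 5
  'to' -> 0
  'to' -> 0
  'sat' -> 1
  'mat' -> 3

Encoded: [1, 3, 2, 5, 0, 0, 1, 3]


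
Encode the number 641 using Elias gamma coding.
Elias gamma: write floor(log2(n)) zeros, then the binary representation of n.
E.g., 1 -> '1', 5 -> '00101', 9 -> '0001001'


num_bits = floor(log2(641)) + 1 = 10
leading_zeros = num_bits - 1 = 9
binary(641) = 1010000001

Elias gamma(641) = '000000000' + '1010000001' = 0000000001010000001 (19 bits)


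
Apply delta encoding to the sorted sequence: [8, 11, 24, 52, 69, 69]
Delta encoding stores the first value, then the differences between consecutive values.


First value: 8
Deltas:
  11 - 8 = 3
  24 - 11 = 13
  52 - 24 = 28
  69 - 52 = 17
  69 - 69 = 0


Delta encoded: [8, 3, 13, 28, 17, 0]


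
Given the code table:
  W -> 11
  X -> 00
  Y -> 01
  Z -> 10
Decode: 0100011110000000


Decoding:
01 -> Y
00 -> X
01 -> Y
11 -> W
10 -> Z
00 -> X
00 -> X
00 -> X


Result: YXYWZXXX


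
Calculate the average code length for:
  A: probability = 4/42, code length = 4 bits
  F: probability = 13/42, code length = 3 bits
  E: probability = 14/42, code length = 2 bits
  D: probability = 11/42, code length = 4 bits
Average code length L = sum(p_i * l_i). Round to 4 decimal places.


Weighted contributions p_i * l_i:
  A: (4/42) * 4 = 16/42
  F: (13/42) * 3 = 39/42
  E: (14/42) * 2 = 28/42
  D: (11/42) * 4 = 44/42
Sum = (16 + 39 + 28 + 44)/42 = 127/42

L = 127/42 = 3.0238 bits/symbol


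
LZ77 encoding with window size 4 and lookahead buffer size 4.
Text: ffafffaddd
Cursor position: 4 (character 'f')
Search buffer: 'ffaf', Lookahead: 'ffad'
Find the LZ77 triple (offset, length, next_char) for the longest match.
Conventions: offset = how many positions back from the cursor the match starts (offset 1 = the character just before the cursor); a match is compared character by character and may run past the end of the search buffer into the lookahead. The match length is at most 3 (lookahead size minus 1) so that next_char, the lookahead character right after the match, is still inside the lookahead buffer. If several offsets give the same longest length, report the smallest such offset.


Try each offset into the search buffer:
  offset=1 (pos 3, char 'f'): match length 2
  offset=2 (pos 2, char 'a'): match length 0
  offset=3 (pos 1, char 'f'): match length 1
  offset=4 (pos 0, char 'f'): match length 3
Longest match has length 3 at offset 4.
next_char = character at position 4 + 3 = 7 -> 'd'

Best match: offset=4, length=3 (matching 'ffa' starting at position 0)
LZ77 triple: (4, 3, 'd')


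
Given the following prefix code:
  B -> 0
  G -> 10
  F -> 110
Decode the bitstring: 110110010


Decoding step by step:
Bits 110 -> F
Bits 110 -> F
Bits 0 -> B
Bits 10 -> G


Decoded message: FFBG


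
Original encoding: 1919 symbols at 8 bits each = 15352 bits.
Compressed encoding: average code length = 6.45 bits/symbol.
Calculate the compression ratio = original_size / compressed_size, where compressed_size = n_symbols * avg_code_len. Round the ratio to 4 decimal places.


original_size = n_symbols * orig_bits = 1919 * 8 = 15352 bits
compressed_size = n_symbols * avg_code_len = 1919 * 6.45 = 12377.55 bits
ratio = original_size / compressed_size = 15352 / 12377.55 = 1.2403

Compression ratio = 1.2403


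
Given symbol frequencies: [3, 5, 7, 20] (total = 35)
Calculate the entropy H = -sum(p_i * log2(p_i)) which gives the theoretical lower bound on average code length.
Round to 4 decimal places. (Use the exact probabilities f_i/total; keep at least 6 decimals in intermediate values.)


Per-symbol terms -p_i * log2(p_i) with p_i = f_i/35:
  p = 3/35 = 0.085714: log2(p) = -3.544321, -p*log2(p) = 0.303799
  p = 5/35 = 0.142857: log2(p) = -2.807355, -p*log2(p) = 0.401051
  p = 7/35 = 0.200000: log2(p) = -2.321928, -p*log2(p) = 0.464386
  p = 20/35 = 0.571429: log2(p) = -0.807355, -p*log2(p) = 0.461346
H = 0.303799 + 0.401051 + 0.464386 + 0.461346 = 1.630582

H = 1.6306 bits/symbol


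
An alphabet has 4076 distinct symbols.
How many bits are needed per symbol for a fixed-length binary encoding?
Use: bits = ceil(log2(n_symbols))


log2(4076) = 11.9929
Bracket: 2^11 = 2048 < 4076 <= 2^12 = 4096
So ceil(log2(4076)) = 12

bits = ceil(log2(4076)) = ceil(11.9929) = 12 bits


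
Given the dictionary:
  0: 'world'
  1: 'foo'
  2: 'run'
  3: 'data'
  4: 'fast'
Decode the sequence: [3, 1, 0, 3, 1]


Look up each index in the dictionary:
  3 -> 'data'
  1 -> 'foo'
  0 -> 'world'
  3 -> 'data'
  1 -> 'foo'

Decoded: "data foo world data foo"


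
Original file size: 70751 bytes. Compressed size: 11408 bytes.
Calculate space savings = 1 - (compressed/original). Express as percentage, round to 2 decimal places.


ratio = compressed/original = 11408/70751 = 0.161242
savings = 1 - ratio = 1 - 0.161242 = 0.838758
as a percentage: 0.838758 * 100 = 83.88%

Space savings = 1 - 11408/70751 = 83.88%


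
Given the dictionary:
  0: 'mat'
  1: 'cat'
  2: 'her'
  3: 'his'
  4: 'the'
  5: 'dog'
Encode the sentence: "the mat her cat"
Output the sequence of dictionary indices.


Look up each word in the dictionary:
  'the' -> 4
  'mat' -> 0
  'her' -> 2
  'cat' -> 1

Encoded: [4, 0, 2, 1]


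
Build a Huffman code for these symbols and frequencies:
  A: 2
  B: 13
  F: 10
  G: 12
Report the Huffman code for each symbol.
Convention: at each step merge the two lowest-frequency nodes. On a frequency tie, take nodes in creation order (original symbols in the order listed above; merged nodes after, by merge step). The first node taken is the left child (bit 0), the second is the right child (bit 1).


Huffman tree construction:
Step 1: Merge A(2) + F(10) = 12
Step 2: Merge G(12) + (A+F)(12) = 24
Step 3: Merge B(13) + (G+(A+F))(24) = 37
Read each symbol's code off the tree from the root (left child = 0, right child = 1).

Codes:
  A: 110 (length 3)
  B: 0 (length 1)
  F: 111 (length 3)
  G: 10 (length 2)
Average code length: 73/37 = 1.9730 bits/symbol


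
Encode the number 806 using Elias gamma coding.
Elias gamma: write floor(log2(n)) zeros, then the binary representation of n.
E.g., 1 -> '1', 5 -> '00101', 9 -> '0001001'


num_bits = floor(log2(806)) + 1 = 10
leading_zeros = num_bits - 1 = 9
binary(806) = 1100100110

Elias gamma(806) = '000000000' + '1100100110' = 0000000001100100110 (19 bits)


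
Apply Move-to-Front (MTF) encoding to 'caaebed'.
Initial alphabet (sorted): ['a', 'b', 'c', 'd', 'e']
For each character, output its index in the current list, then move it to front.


MTF encoding:
'c': index 2 in ['a', 'b', 'c', 'd', 'e'] -> ['c', 'a', 'b', 'd', 'e']
'a': index 1 in ['c', 'a', 'b', 'd', 'e'] -> ['a', 'c', 'b', 'd', 'e']
'a': index 0 in ['a', 'c', 'b', 'd', 'e'] -> ['a', 'c', 'b', 'd', 'e']
'e': index 4 in ['a', 'c', 'b', 'd', 'e'] -> ['e', 'a', 'c', 'b', 'd']
'b': index 3 in ['e', 'a', 'c', 'b', 'd'] -> ['b', 'e', 'a', 'c', 'd']
'e': index 1 in ['b', 'e', 'a', 'c', 'd'] -> ['e', 'b', 'a', 'c', 'd']
'd': index 4 in ['e', 'b', 'a', 'c', 'd'] -> ['d', 'e', 'b', 'a', 'c']


Output: [2, 1, 0, 4, 3, 1, 4]


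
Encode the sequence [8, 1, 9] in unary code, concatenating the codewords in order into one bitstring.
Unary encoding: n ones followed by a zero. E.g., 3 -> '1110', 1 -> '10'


Encode each number as n ones followed by a terminating 0:
  8 -> 111111110 (9 bits)
  1 -> 10 (2 bits)
  9 -> 1111111110 (10 bits)
Total length = 9 + 2 + 10 = 21 bits.

Unary([8, 1, 9]) = 111111110101111111110 (21 bits)


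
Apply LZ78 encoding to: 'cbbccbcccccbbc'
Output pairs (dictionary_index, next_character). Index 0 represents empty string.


LZ78 encoding steps:
Dictionary: {0: ''}
Step 1: w='' (idx 0), next='c' -> output (0, 'c'), add 'c' as idx 1
Step 2: w='' (idx 0), next='b' -> output (0, 'b'), add 'b' as idx 2
Step 3: w='b' (idx 2), next='c' -> output (2, 'c'), add 'bc' as idx 3
Step 4: w='c' (idx 1), next='b' -> output (1, 'b'), add 'cb' as idx 4
Step 5: w='c' (idx 1), next='c' -> output (1, 'c'), add 'cc' as idx 5
Step 6: w='cc' (idx 5), next='c' -> output (5, 'c'), add 'ccc' as idx 6
Step 7: w='b' (idx 2), next='b' -> output (2, 'b'), add 'bb' as idx 7
Step 8: w='c' (idx 1), end of input -> output (1, '')


Encoded: [(0, 'c'), (0, 'b'), (2, 'c'), (1, 'b'), (1, 'c'), (5, 'c'), (2, 'b'), (1, '')]


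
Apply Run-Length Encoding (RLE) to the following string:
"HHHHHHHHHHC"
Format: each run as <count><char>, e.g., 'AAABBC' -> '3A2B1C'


Scanning runs left to right:
  i=0: run of 'H' x 10 -> '10H'
  i=10: run of 'C' x 1 -> '1C'

RLE = 10H1C


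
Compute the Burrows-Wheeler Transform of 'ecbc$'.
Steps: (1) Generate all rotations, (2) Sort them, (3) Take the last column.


Rotations (sorted):
  0: $ecbc -> last char: c
  1: bc$ec -> last char: c
  2: c$ecb -> last char: b
  3: cbc$e -> last char: e
  4: ecbc$ -> last char: $


BWT = ccbe$


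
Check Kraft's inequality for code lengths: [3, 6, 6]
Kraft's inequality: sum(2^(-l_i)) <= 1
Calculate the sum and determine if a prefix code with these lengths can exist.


Sum = 2^(-3) + 2^(-6) + 2^(-6)
    = 0.125 + 0.015625 + 0.015625
    = 10/64 = 0.15625
Since 0.15625 <= 1, Kraft's inequality IS satisfied.
A prefix code with these lengths CAN exist.

Kraft sum = 0.15625. Satisfied.


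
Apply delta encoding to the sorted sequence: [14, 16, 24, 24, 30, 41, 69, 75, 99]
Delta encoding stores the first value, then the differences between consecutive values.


First value: 14
Deltas:
  16 - 14 = 2
  24 - 16 = 8
  24 - 24 = 0
  30 - 24 = 6
  41 - 30 = 11
  69 - 41 = 28
  75 - 69 = 6
  99 - 75 = 24


Delta encoded: [14, 2, 8, 0, 6, 11, 28, 6, 24]


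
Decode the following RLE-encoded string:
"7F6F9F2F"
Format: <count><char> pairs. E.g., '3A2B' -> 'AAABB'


Expanding each <count><char> pair:
  7F -> 'FFFFFFF'
  6F -> 'FFFFFF'
  9F -> 'FFFFFFFFF'
  2F -> 'FF'

Decoded = FFFFFFFFFFFFFFFFFFFFFFFF


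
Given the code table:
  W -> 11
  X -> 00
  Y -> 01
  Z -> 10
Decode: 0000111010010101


Decoding:
00 -> X
00 -> X
11 -> W
10 -> Z
10 -> Z
01 -> Y
01 -> Y
01 -> Y


Result: XXWZZYYY


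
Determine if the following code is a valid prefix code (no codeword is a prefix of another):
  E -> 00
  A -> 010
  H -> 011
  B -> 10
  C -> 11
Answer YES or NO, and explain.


Checking each pair (does one codeword prefix another?):
  E='00' vs A='010': no prefix
  E='00' vs H='011': no prefix
  E='00' vs B='10': no prefix
  E='00' vs C='11': no prefix
  A='010' vs E='00': no prefix
  A='010' vs H='011': no prefix
  A='010' vs B='10': no prefix
  A='010' vs C='11': no prefix
  H='011' vs E='00': no prefix
  H='011' vs A='010': no prefix
  H='011' vs B='10': no prefix
  H='011' vs C='11': no prefix
  B='10' vs E='00': no prefix
  B='10' vs A='010': no prefix
  B='10' vs H='011': no prefix
  B='10' vs C='11': no prefix
  C='11' vs E='00': no prefix
  C='11' vs A='010': no prefix
  C='11' vs H='011': no prefix
  C='11' vs B='10': no prefix
No violation found over all pairs.

YES -- this is a valid prefix code. No codeword is a prefix of any other codeword.


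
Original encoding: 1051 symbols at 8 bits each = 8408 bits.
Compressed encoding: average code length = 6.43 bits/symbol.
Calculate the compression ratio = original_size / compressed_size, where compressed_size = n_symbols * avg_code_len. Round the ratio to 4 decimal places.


original_size = n_symbols * orig_bits = 1051 * 8 = 8408 bits
compressed_size = n_symbols * avg_code_len = 1051 * 6.43 = 6757.93 bits
ratio = original_size / compressed_size = 8408 / 6757.93 = 1.2442

Compression ratio = 1.2442


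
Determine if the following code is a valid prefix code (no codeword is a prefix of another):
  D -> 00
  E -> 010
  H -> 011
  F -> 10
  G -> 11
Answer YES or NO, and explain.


Checking each pair (does one codeword prefix another?):
  D='00' vs E='010': no prefix
  D='00' vs H='011': no prefix
  D='00' vs F='10': no prefix
  D='00' vs G='11': no prefix
  E='010' vs D='00': no prefix
  E='010' vs H='011': no prefix
  E='010' vs F='10': no prefix
  E='010' vs G='11': no prefix
  H='011' vs D='00': no prefix
  H='011' vs E='010': no prefix
  H='011' vs F='10': no prefix
  H='011' vs G='11': no prefix
  F='10' vs D='00': no prefix
  F='10' vs E='010': no prefix
  F='10' vs H='011': no prefix
  F='10' vs G='11': no prefix
  G='11' vs D='00': no prefix
  G='11' vs E='010': no prefix
  G='11' vs H='011': no prefix
  G='11' vs F='10': no prefix
No violation found over all pairs.

YES -- this is a valid prefix code. No codeword is a prefix of any other codeword.


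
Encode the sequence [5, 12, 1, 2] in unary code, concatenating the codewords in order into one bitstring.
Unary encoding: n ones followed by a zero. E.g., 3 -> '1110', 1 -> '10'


Encode each number as n ones followed by a terminating 0:
  5 -> 111110 (6 bits)
  12 -> 1111111111110 (13 bits)
  1 -> 10 (2 bits)
  2 -> 110 (3 bits)
Total length = 6 + 13 + 2 + 3 = 24 bits.

Unary([5, 12, 1, 2]) = 111110111111111111010110 (24 bits)


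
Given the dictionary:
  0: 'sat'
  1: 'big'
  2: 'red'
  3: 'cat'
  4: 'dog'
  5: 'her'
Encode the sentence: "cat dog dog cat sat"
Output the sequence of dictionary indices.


Look up each word in the dictionary:
  'cat' -> 3
  'dog' -> 4
  'dog' -> 4
  'cat' -> 3
  'sat' -> 0

Encoded: [3, 4, 4, 3, 0]


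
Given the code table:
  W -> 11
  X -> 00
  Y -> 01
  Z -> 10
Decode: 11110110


Decoding:
11 -> W
11 -> W
01 -> Y
10 -> Z


Result: WWYZ


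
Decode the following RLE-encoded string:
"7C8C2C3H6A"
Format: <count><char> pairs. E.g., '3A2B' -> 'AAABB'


Expanding each <count><char> pair:
  7C -> 'CCCCCCC'
  8C -> 'CCCCCCCC'
  2C -> 'CC'
  3H -> 'HHH'
  6A -> 'AAAAAA'

Decoded = CCCCCCCCCCCCCCCCCHHHAAAAAA


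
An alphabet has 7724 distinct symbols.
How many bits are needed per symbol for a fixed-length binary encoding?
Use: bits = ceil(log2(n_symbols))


log2(7724) = 12.9151
Bracket: 2^12 = 4096 < 7724 <= 2^13 = 8192
So ceil(log2(7724)) = 13

bits = ceil(log2(7724)) = ceil(12.9151) = 13 bits


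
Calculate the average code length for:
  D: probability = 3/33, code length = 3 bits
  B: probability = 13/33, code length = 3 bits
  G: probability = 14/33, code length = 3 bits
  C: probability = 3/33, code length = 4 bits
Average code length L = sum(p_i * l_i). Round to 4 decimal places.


Weighted contributions p_i * l_i:
  D: (3/33) * 3 = 9/33
  B: (13/33) * 3 = 39/33
  G: (14/33) * 3 = 42/33
  C: (3/33) * 4 = 12/33
Sum = (9 + 39 + 42 + 12)/33 = 102/33

L = 102/33 = 3.0909 bits/symbol


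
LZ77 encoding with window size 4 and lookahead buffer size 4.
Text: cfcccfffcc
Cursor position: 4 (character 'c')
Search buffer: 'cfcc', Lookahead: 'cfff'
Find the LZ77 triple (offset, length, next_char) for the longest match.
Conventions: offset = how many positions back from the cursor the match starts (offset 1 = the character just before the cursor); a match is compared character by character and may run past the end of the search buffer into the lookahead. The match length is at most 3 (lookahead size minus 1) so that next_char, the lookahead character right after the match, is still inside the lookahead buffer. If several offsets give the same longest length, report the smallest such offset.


Try each offset into the search buffer:
  offset=1 (pos 3, char 'c'): match length 1
  offset=2 (pos 2, char 'c'): match length 1
  offset=3 (pos 1, char 'f'): match length 0
  offset=4 (pos 0, char 'c'): match length 2
Longest match has length 2 at offset 4.
next_char = character at position 4 + 2 = 6 -> 'f'

Best match: offset=4, length=2 (matching 'cf' starting at position 0)
LZ77 triple: (4, 2, 'f')


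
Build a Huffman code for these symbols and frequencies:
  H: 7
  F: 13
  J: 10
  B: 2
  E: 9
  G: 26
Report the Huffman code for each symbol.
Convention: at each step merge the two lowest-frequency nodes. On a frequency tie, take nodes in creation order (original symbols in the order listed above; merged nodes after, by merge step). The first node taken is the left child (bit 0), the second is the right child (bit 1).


Huffman tree construction:
Step 1: Merge B(2) + H(7) = 9
Step 2: Merge E(9) + (B+H)(9) = 18
Step 3: Merge J(10) + F(13) = 23
Step 4: Merge (E+(B+H))(18) + (J+F)(23) = 41
Step 5: Merge G(26) + ((E+(B+H))+(J+F))(41) = 67
Read each symbol's code off the tree from the root (left child = 0, right child = 1).

Codes:
  H: 1011 (length 4)
  F: 111 (length 3)
  J: 110 (length 3)
  B: 1010 (length 4)
  E: 100 (length 3)
  G: 0 (length 1)
Average code length: 158/67 = 2.3582 bits/symbol


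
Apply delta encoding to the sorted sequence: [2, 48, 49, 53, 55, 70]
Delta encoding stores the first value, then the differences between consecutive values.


First value: 2
Deltas:
  48 - 2 = 46
  49 - 48 = 1
  53 - 49 = 4
  55 - 53 = 2
  70 - 55 = 15


Delta encoded: [2, 46, 1, 4, 2, 15]


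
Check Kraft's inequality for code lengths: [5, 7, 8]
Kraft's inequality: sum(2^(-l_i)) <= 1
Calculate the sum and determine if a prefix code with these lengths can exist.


Sum = 2^(-5) + 2^(-7) + 2^(-8)
    = 0.03125 + 0.0078125 + 0.00390625
    = 11/256 = 0.04296875
Since 0.04296875 <= 1, Kraft's inequality IS satisfied.
A prefix code with these lengths CAN exist.

Kraft sum = 0.04296875. Satisfied.


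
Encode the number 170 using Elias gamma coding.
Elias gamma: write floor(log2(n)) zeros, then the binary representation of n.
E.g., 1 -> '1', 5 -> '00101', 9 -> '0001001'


num_bits = floor(log2(170)) + 1 = 8
leading_zeros = num_bits - 1 = 7
binary(170) = 10101010

Elias gamma(170) = '0000000' + '10101010' = 000000010101010 (15 bits)


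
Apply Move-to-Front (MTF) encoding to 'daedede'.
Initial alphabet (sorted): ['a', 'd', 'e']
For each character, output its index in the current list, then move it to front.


MTF encoding:
'd': index 1 in ['a', 'd', 'e'] -> ['d', 'a', 'e']
'a': index 1 in ['d', 'a', 'e'] -> ['a', 'd', 'e']
'e': index 2 in ['a', 'd', 'e'] -> ['e', 'a', 'd']
'd': index 2 in ['e', 'a', 'd'] -> ['d', 'e', 'a']
'e': index 1 in ['d', 'e', 'a'] -> ['e', 'd', 'a']
'd': index 1 in ['e', 'd', 'a'] -> ['d', 'e', 'a']
'e': index 1 in ['d', 'e', 'a'] -> ['e', 'd', 'a']


Output: [1, 1, 2, 2, 1, 1, 1]


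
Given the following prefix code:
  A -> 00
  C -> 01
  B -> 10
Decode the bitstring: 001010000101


Decoding step by step:
Bits 00 -> A
Bits 10 -> B
Bits 10 -> B
Bits 00 -> A
Bits 01 -> C
Bits 01 -> C


Decoded message: ABBACC


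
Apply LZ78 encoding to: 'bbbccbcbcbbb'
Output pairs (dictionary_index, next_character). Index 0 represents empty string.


LZ78 encoding steps:
Dictionary: {0: ''}
Step 1: w='' (idx 0), next='b' -> output (0, 'b'), add 'b' as idx 1
Step 2: w='b' (idx 1), next='b' -> output (1, 'b'), add 'bb' as idx 2
Step 3: w='' (idx 0), next='c' -> output (0, 'c'), add 'c' as idx 3
Step 4: w='c' (idx 3), next='b' -> output (3, 'b'), add 'cb' as idx 4
Step 5: w='cb' (idx 4), next='c' -> output (4, 'c'), add 'cbc' as idx 5
Step 6: w='bb' (idx 2), next='b' -> output (2, 'b'), add 'bbb' as idx 6


Encoded: [(0, 'b'), (1, 'b'), (0, 'c'), (3, 'b'), (4, 'c'), (2, 'b')]


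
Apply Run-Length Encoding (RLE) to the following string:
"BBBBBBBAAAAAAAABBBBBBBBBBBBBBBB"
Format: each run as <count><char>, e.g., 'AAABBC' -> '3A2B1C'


Scanning runs left to right:
  i=0: run of 'B' x 7 -> '7B'
  i=7: run of 'A' x 8 -> '8A'
  i=15: run of 'B' x 16 -> '16B'

RLE = 7B8A16B


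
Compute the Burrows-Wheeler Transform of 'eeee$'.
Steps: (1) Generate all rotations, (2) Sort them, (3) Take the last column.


Rotations (sorted):
  0: $eeee -> last char: e
  1: e$eee -> last char: e
  2: ee$ee -> last char: e
  3: eee$e -> last char: e
  4: eeee$ -> last char: $


BWT = eeee$


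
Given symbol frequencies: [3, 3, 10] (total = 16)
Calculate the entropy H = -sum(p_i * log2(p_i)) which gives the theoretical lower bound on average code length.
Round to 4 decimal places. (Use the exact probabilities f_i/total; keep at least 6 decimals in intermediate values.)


Per-symbol terms -p_i * log2(p_i) with p_i = f_i/16:
  p = 3/16 = 0.187500: log2(p) = -2.415037, -p*log2(p) = 0.452820
  p = 3/16 = 0.187500: log2(p) = -2.415037, -p*log2(p) = 0.452820
  p = 10/16 = 0.625000: log2(p) = -0.678072, -p*log2(p) = 0.423795
H = 0.452820 + 0.452820 + 0.423795 = 1.329435

H = 1.3294 bits/symbol


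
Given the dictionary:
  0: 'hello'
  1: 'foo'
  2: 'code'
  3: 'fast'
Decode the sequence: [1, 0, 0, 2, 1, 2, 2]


Look up each index in the dictionary:
  1 -> 'foo'
  0 -> 'hello'
  0 -> 'hello'
  2 -> 'code'
  1 -> 'foo'
  2 -> 'code'
  2 -> 'code'

Decoded: "foo hello hello code foo code code"


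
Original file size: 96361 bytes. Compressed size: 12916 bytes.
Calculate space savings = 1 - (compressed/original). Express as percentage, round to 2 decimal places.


ratio = compressed/original = 12916/96361 = 0.134038
savings = 1 - ratio = 1 - 0.134038 = 0.865962
as a percentage: 0.865962 * 100 = 86.6%

Space savings = 1 - 12916/96361 = 86.6%


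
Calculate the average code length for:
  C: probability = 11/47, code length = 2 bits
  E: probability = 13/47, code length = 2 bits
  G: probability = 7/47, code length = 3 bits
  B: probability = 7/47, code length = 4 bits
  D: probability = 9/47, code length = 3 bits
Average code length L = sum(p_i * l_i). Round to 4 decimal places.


Weighted contributions p_i * l_i:
  C: (11/47) * 2 = 22/47
  E: (13/47) * 2 = 26/47
  G: (7/47) * 3 = 21/47
  B: (7/47) * 4 = 28/47
  D: (9/47) * 3 = 27/47
Sum = (22 + 26 + 21 + 28 + 27)/47 = 124/47

L = 124/47 = 2.6383 bits/symbol


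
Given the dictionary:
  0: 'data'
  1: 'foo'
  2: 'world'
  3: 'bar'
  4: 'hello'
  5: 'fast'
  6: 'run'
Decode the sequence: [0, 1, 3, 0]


Look up each index in the dictionary:
  0 -> 'data'
  1 -> 'foo'
  3 -> 'bar'
  0 -> 'data'

Decoded: "data foo bar data"
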